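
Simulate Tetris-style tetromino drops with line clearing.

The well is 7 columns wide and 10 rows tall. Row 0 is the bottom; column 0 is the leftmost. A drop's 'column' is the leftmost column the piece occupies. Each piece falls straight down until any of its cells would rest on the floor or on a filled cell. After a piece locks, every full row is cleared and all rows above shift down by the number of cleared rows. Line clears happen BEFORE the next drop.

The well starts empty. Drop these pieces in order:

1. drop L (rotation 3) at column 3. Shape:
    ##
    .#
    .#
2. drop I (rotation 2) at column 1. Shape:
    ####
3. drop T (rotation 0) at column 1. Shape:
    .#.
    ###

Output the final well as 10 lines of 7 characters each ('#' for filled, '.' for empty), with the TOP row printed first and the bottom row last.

Drop 1: L rot3 at col 3 lands with bottom-row=0; cleared 0 line(s) (total 0); column heights now [0 0 0 3 3 0 0], max=3
Drop 2: I rot2 at col 1 lands with bottom-row=3; cleared 0 line(s) (total 0); column heights now [0 4 4 4 4 0 0], max=4
Drop 3: T rot0 at col 1 lands with bottom-row=4; cleared 0 line(s) (total 0); column heights now [0 5 6 5 4 0 0], max=6

Answer: .......
.......
.......
.......
..#....
.###...
.####..
...##..
....#..
....#..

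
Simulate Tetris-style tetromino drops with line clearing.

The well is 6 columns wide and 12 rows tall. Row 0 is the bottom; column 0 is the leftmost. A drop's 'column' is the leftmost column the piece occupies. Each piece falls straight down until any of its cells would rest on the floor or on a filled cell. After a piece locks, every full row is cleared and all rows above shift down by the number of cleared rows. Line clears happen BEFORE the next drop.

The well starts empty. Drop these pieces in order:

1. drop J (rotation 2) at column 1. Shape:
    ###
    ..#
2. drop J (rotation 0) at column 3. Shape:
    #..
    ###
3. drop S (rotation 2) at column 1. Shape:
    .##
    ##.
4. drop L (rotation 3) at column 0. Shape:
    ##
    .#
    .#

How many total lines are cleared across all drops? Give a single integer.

Drop 1: J rot2 at col 1 lands with bottom-row=0; cleared 0 line(s) (total 0); column heights now [0 2 2 2 0 0], max=2
Drop 2: J rot0 at col 3 lands with bottom-row=2; cleared 0 line(s) (total 0); column heights now [0 2 2 4 3 3], max=4
Drop 3: S rot2 at col 1 lands with bottom-row=3; cleared 0 line(s) (total 0); column heights now [0 4 5 5 3 3], max=5
Drop 4: L rot3 at col 0 lands with bottom-row=4; cleared 0 line(s) (total 0); column heights now [7 7 5 5 3 3], max=7

Answer: 0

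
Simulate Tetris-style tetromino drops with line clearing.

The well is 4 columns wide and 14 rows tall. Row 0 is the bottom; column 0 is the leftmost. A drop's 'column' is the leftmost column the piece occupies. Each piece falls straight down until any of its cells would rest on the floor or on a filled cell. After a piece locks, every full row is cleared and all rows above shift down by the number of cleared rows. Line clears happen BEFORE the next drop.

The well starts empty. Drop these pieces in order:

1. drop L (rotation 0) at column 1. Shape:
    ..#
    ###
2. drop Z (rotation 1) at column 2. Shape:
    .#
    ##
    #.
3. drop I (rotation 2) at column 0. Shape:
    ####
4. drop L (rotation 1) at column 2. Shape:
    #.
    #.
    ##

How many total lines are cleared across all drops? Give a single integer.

Answer: 1

Derivation:
Drop 1: L rot0 at col 1 lands with bottom-row=0; cleared 0 line(s) (total 0); column heights now [0 1 1 2], max=2
Drop 2: Z rot1 at col 2 lands with bottom-row=1; cleared 0 line(s) (total 0); column heights now [0 1 3 4], max=4
Drop 3: I rot2 at col 0 lands with bottom-row=4; cleared 1 line(s) (total 1); column heights now [0 1 3 4], max=4
Drop 4: L rot1 at col 2 lands with bottom-row=4; cleared 0 line(s) (total 1); column heights now [0 1 7 5], max=7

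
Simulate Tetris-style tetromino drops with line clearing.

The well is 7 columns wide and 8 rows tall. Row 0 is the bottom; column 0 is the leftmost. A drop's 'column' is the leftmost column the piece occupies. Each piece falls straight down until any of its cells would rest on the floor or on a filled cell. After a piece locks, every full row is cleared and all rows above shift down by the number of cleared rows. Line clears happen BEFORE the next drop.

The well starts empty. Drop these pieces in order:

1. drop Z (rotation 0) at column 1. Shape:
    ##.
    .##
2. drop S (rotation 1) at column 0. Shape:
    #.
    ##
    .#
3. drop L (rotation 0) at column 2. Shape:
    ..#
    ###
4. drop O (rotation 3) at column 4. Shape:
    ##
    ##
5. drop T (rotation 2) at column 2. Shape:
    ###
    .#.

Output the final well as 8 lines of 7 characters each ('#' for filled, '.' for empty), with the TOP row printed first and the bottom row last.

Answer: .......
..###..
...###.
#...##.
##..#..
.####..
.##....
..##...

Derivation:
Drop 1: Z rot0 at col 1 lands with bottom-row=0; cleared 0 line(s) (total 0); column heights now [0 2 2 1 0 0 0], max=2
Drop 2: S rot1 at col 0 lands with bottom-row=2; cleared 0 line(s) (total 0); column heights now [5 4 2 1 0 0 0], max=5
Drop 3: L rot0 at col 2 lands with bottom-row=2; cleared 0 line(s) (total 0); column heights now [5 4 3 3 4 0 0], max=5
Drop 4: O rot3 at col 4 lands with bottom-row=4; cleared 0 line(s) (total 0); column heights now [5 4 3 3 6 6 0], max=6
Drop 5: T rot2 at col 2 lands with bottom-row=5; cleared 0 line(s) (total 0); column heights now [5 4 7 7 7 6 0], max=7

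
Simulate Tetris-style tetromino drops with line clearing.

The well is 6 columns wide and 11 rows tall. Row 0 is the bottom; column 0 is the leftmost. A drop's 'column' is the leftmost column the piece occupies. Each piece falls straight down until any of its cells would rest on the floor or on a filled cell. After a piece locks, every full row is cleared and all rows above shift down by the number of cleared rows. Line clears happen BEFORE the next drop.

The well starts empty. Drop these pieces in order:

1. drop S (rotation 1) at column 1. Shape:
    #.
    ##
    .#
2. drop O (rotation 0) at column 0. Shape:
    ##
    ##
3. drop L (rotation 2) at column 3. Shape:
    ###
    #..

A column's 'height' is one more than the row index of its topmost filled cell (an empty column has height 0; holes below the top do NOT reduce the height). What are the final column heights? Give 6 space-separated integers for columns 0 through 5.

Drop 1: S rot1 at col 1 lands with bottom-row=0; cleared 0 line(s) (total 0); column heights now [0 3 2 0 0 0], max=3
Drop 2: O rot0 at col 0 lands with bottom-row=3; cleared 0 line(s) (total 0); column heights now [5 5 2 0 0 0], max=5
Drop 3: L rot2 at col 3 lands with bottom-row=0; cleared 0 line(s) (total 0); column heights now [5 5 2 2 2 2], max=5

Answer: 5 5 2 2 2 2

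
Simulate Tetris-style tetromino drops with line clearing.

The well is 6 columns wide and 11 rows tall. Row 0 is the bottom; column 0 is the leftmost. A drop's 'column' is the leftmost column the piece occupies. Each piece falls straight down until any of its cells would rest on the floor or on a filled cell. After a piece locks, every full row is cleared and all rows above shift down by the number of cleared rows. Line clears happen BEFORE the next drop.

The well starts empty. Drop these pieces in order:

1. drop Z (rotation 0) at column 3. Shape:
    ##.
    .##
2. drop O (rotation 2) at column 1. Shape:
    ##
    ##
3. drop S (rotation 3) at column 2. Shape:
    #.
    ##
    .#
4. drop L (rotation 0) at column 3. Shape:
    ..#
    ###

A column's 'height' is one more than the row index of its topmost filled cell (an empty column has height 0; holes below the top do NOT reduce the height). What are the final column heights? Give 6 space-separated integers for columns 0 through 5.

Drop 1: Z rot0 at col 3 lands with bottom-row=0; cleared 0 line(s) (total 0); column heights now [0 0 0 2 2 1], max=2
Drop 2: O rot2 at col 1 lands with bottom-row=0; cleared 0 line(s) (total 0); column heights now [0 2 2 2 2 1], max=2
Drop 3: S rot3 at col 2 lands with bottom-row=2; cleared 0 line(s) (total 0); column heights now [0 2 5 4 2 1], max=5
Drop 4: L rot0 at col 3 lands with bottom-row=4; cleared 0 line(s) (total 0); column heights now [0 2 5 5 5 6], max=6

Answer: 0 2 5 5 5 6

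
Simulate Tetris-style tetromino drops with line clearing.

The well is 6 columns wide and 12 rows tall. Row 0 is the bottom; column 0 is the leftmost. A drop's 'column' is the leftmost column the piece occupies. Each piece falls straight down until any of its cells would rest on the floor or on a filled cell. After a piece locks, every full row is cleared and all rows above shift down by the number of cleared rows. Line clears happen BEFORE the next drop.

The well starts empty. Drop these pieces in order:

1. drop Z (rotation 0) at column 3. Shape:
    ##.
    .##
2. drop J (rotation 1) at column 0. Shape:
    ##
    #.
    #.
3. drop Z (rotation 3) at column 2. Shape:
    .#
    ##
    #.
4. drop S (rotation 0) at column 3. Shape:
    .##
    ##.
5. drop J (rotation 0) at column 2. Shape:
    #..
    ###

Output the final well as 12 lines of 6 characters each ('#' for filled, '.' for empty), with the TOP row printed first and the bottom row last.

Answer: ......
......
......
......
..#...
..###.
....##
...##.
...#..
####..
#.###.
#...##

Derivation:
Drop 1: Z rot0 at col 3 lands with bottom-row=0; cleared 0 line(s) (total 0); column heights now [0 0 0 2 2 1], max=2
Drop 2: J rot1 at col 0 lands with bottom-row=0; cleared 0 line(s) (total 0); column heights now [3 3 0 2 2 1], max=3
Drop 3: Z rot3 at col 2 lands with bottom-row=1; cleared 0 line(s) (total 0); column heights now [3 3 3 4 2 1], max=4
Drop 4: S rot0 at col 3 lands with bottom-row=4; cleared 0 line(s) (total 0); column heights now [3 3 3 5 6 6], max=6
Drop 5: J rot0 at col 2 lands with bottom-row=6; cleared 0 line(s) (total 0); column heights now [3 3 8 7 7 6], max=8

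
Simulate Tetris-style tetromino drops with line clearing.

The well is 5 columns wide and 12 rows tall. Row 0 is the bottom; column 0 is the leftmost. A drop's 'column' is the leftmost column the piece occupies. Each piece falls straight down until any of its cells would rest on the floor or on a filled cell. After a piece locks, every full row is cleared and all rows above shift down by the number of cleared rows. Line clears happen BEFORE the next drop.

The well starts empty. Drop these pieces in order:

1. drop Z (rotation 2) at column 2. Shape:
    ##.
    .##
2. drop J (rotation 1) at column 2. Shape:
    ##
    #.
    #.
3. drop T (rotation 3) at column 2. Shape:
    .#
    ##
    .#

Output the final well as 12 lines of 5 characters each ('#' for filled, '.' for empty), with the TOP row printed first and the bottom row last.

Answer: .....
.....
.....
.....
...#.
..##.
...#.
..##.
..#..
..#..
..##.
...##

Derivation:
Drop 1: Z rot2 at col 2 lands with bottom-row=0; cleared 0 line(s) (total 0); column heights now [0 0 2 2 1], max=2
Drop 2: J rot1 at col 2 lands with bottom-row=2; cleared 0 line(s) (total 0); column heights now [0 0 5 5 1], max=5
Drop 3: T rot3 at col 2 lands with bottom-row=5; cleared 0 line(s) (total 0); column heights now [0 0 7 8 1], max=8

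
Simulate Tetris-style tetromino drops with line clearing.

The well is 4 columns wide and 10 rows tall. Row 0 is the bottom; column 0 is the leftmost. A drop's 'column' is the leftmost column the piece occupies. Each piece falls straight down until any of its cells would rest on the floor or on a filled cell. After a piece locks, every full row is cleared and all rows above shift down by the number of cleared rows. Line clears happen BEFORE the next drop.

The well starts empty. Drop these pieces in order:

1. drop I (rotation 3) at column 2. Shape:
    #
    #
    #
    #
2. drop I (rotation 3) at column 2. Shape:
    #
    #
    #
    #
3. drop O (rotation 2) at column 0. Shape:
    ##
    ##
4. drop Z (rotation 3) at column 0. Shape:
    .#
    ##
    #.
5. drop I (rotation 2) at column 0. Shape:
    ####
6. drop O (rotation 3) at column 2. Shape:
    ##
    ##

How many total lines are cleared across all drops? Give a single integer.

Drop 1: I rot3 at col 2 lands with bottom-row=0; cleared 0 line(s) (total 0); column heights now [0 0 4 0], max=4
Drop 2: I rot3 at col 2 lands with bottom-row=4; cleared 0 line(s) (total 0); column heights now [0 0 8 0], max=8
Drop 3: O rot2 at col 0 lands with bottom-row=0; cleared 0 line(s) (total 0); column heights now [2 2 8 0], max=8
Drop 4: Z rot3 at col 0 lands with bottom-row=2; cleared 0 line(s) (total 0); column heights now [4 5 8 0], max=8
Drop 5: I rot2 at col 0 lands with bottom-row=8; cleared 1 line(s) (total 1); column heights now [4 5 8 0], max=8
Drop 6: O rot3 at col 2 lands with bottom-row=8; cleared 0 line(s) (total 1); column heights now [4 5 10 10], max=10

Answer: 1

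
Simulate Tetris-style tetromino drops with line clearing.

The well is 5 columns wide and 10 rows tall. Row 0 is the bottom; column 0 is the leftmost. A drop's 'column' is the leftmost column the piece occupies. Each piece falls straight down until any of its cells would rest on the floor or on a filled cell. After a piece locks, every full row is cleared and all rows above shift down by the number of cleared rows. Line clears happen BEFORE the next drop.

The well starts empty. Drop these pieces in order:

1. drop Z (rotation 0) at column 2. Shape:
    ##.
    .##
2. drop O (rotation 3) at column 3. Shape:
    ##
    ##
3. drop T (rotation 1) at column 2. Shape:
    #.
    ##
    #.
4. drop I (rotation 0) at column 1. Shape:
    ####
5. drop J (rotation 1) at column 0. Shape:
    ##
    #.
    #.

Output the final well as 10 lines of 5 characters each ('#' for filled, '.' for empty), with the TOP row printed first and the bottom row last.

Drop 1: Z rot0 at col 2 lands with bottom-row=0; cleared 0 line(s) (total 0); column heights now [0 0 2 2 1], max=2
Drop 2: O rot3 at col 3 lands with bottom-row=2; cleared 0 line(s) (total 0); column heights now [0 0 2 4 4], max=4
Drop 3: T rot1 at col 2 lands with bottom-row=3; cleared 0 line(s) (total 0); column heights now [0 0 6 5 4], max=6
Drop 4: I rot0 at col 1 lands with bottom-row=6; cleared 0 line(s) (total 0); column heights now [0 7 7 7 7], max=7
Drop 5: J rot1 at col 0 lands with bottom-row=5; cleared 1 line(s) (total 1); column heights now [7 7 6 5 4], max=7

Answer: .....
.....
.....
##...
#.#..
..##.
..###
...##
..##.
...##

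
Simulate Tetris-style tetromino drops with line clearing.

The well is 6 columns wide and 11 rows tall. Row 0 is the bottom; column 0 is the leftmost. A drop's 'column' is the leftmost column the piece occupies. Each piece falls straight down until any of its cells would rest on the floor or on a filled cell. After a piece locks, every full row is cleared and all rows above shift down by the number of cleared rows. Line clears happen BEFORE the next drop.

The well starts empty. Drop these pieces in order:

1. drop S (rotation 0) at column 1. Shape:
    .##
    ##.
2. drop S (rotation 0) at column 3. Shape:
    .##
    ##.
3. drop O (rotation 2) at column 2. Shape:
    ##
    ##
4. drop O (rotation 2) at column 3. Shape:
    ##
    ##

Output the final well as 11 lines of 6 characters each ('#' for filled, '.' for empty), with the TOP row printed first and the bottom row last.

Drop 1: S rot0 at col 1 lands with bottom-row=0; cleared 0 line(s) (total 0); column heights now [0 1 2 2 0 0], max=2
Drop 2: S rot0 at col 3 lands with bottom-row=2; cleared 0 line(s) (total 0); column heights now [0 1 2 3 4 4], max=4
Drop 3: O rot2 at col 2 lands with bottom-row=3; cleared 0 line(s) (total 0); column heights now [0 1 5 5 4 4], max=5
Drop 4: O rot2 at col 3 lands with bottom-row=5; cleared 0 line(s) (total 0); column heights now [0 1 5 7 7 4], max=7

Answer: ......
......
......
......
...##.
...##.
..##..
..####
...##.
..##..
.##...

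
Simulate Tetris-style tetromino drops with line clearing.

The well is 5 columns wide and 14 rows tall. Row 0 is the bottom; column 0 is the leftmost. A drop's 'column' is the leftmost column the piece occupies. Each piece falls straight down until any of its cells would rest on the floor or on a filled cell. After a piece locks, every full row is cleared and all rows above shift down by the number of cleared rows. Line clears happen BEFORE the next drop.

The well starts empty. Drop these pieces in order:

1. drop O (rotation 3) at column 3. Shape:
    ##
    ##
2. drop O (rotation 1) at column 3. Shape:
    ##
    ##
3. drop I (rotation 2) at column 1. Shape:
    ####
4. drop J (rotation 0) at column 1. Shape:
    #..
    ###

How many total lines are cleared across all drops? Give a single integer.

Drop 1: O rot3 at col 3 lands with bottom-row=0; cleared 0 line(s) (total 0); column heights now [0 0 0 2 2], max=2
Drop 2: O rot1 at col 3 lands with bottom-row=2; cleared 0 line(s) (total 0); column heights now [0 0 0 4 4], max=4
Drop 3: I rot2 at col 1 lands with bottom-row=4; cleared 0 line(s) (total 0); column heights now [0 5 5 5 5], max=5
Drop 4: J rot0 at col 1 lands with bottom-row=5; cleared 0 line(s) (total 0); column heights now [0 7 6 6 5], max=7

Answer: 0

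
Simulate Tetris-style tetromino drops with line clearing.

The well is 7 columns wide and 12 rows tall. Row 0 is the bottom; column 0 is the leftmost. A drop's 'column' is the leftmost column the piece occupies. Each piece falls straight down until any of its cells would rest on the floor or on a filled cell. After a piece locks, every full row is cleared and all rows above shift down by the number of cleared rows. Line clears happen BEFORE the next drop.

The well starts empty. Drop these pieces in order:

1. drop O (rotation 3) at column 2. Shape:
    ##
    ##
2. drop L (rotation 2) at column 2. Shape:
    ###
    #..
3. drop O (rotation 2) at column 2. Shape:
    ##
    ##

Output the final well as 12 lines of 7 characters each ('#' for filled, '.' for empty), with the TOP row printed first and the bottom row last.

Drop 1: O rot3 at col 2 lands with bottom-row=0; cleared 0 line(s) (total 0); column heights now [0 0 2 2 0 0 0], max=2
Drop 2: L rot2 at col 2 lands with bottom-row=2; cleared 0 line(s) (total 0); column heights now [0 0 4 4 4 0 0], max=4
Drop 3: O rot2 at col 2 lands with bottom-row=4; cleared 0 line(s) (total 0); column heights now [0 0 6 6 4 0 0], max=6

Answer: .......
.......
.......
.......
.......
.......
..##...
..##...
..###..
..#....
..##...
..##...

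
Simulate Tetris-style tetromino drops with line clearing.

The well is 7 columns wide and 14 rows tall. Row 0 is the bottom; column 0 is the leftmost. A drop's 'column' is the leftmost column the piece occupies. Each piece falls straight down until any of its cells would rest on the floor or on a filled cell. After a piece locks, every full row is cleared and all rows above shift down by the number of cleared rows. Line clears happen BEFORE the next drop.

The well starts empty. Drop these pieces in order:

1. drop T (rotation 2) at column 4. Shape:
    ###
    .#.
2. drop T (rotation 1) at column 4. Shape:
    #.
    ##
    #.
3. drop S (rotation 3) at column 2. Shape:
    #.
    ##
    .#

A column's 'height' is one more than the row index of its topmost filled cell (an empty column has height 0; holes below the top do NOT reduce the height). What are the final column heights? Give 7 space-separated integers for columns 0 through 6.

Drop 1: T rot2 at col 4 lands with bottom-row=0; cleared 0 line(s) (total 0); column heights now [0 0 0 0 2 2 2], max=2
Drop 2: T rot1 at col 4 lands with bottom-row=2; cleared 0 line(s) (total 0); column heights now [0 0 0 0 5 4 2], max=5
Drop 3: S rot3 at col 2 lands with bottom-row=0; cleared 0 line(s) (total 0); column heights now [0 0 3 2 5 4 2], max=5

Answer: 0 0 3 2 5 4 2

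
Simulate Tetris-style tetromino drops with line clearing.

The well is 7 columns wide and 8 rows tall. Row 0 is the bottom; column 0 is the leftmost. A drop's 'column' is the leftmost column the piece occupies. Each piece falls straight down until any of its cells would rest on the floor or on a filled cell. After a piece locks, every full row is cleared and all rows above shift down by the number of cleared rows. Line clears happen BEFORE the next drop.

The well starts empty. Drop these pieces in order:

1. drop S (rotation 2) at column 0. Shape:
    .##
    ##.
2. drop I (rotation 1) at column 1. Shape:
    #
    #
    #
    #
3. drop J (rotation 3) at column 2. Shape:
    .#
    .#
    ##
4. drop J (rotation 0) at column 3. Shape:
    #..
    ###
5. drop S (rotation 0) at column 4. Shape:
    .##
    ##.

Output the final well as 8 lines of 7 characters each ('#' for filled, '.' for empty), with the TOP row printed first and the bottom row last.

Drop 1: S rot2 at col 0 lands with bottom-row=0; cleared 0 line(s) (total 0); column heights now [1 2 2 0 0 0 0], max=2
Drop 2: I rot1 at col 1 lands with bottom-row=2; cleared 0 line(s) (total 0); column heights now [1 6 2 0 0 0 0], max=6
Drop 3: J rot3 at col 2 lands with bottom-row=2; cleared 0 line(s) (total 0); column heights now [1 6 3 5 0 0 0], max=6
Drop 4: J rot0 at col 3 lands with bottom-row=5; cleared 0 line(s) (total 0); column heights now [1 6 3 7 6 6 0], max=7
Drop 5: S rot0 at col 4 lands with bottom-row=6; cleared 0 line(s) (total 0); column heights now [1 6 3 7 7 8 8], max=8

Answer: .....##
...###.
.#.###.
.#.#...
.#.#...
.###...
.##....
##.....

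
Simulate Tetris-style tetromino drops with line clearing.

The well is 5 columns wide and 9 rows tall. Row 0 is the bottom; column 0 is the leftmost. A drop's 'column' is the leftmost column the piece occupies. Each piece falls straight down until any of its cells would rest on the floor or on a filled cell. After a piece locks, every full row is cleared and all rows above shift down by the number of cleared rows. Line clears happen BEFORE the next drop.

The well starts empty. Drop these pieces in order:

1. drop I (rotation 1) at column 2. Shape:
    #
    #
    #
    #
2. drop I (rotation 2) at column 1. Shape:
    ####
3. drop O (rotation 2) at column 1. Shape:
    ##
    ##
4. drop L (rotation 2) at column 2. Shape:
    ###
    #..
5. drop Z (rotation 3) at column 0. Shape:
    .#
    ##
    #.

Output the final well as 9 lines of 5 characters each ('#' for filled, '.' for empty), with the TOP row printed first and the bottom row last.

Drop 1: I rot1 at col 2 lands with bottom-row=0; cleared 0 line(s) (total 0); column heights now [0 0 4 0 0], max=4
Drop 2: I rot2 at col 1 lands with bottom-row=4; cleared 0 line(s) (total 0); column heights now [0 5 5 5 5], max=5
Drop 3: O rot2 at col 1 lands with bottom-row=5; cleared 0 line(s) (total 0); column heights now [0 7 7 5 5], max=7
Drop 4: L rot2 at col 2 lands with bottom-row=7; cleared 0 line(s) (total 0); column heights now [0 7 9 9 9], max=9
Drop 5: Z rot3 at col 0 lands with bottom-row=6; cleared 0 line(s) (total 0); column heights now [8 9 9 9 9], max=9

Answer: .####
###..
###..
.##..
.####
..#..
..#..
..#..
..#..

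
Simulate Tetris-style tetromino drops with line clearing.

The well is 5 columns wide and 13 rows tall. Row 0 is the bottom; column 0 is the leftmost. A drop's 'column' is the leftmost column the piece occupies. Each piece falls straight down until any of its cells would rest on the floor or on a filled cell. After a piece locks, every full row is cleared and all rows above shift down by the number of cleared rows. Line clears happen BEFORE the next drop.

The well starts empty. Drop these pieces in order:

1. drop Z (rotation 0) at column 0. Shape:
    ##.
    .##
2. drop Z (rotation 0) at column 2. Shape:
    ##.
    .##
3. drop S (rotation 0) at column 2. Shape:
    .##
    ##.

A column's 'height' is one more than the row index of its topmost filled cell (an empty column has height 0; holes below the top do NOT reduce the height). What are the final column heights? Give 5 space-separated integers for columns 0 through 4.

Answer: 2 2 3 4 4

Derivation:
Drop 1: Z rot0 at col 0 lands with bottom-row=0; cleared 0 line(s) (total 0); column heights now [2 2 1 0 0], max=2
Drop 2: Z rot0 at col 2 lands with bottom-row=0; cleared 0 line(s) (total 0); column heights now [2 2 2 2 1], max=2
Drop 3: S rot0 at col 2 lands with bottom-row=2; cleared 0 line(s) (total 0); column heights now [2 2 3 4 4], max=4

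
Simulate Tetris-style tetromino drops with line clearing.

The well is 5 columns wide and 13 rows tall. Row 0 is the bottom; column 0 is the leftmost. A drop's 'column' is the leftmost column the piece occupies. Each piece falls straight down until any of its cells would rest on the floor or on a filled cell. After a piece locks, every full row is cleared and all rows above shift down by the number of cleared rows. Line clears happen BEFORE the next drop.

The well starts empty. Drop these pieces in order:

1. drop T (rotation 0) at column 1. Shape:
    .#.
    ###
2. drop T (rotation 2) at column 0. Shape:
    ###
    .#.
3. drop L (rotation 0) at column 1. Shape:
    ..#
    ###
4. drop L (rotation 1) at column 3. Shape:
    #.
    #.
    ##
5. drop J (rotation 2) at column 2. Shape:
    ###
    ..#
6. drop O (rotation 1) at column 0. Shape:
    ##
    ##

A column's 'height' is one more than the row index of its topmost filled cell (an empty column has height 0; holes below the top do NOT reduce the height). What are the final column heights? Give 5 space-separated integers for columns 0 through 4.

Drop 1: T rot0 at col 1 lands with bottom-row=0; cleared 0 line(s) (total 0); column heights now [0 1 2 1 0], max=2
Drop 2: T rot2 at col 0 lands with bottom-row=1; cleared 0 line(s) (total 0); column heights now [3 3 3 1 0], max=3
Drop 3: L rot0 at col 1 lands with bottom-row=3; cleared 0 line(s) (total 0); column heights now [3 4 4 5 0], max=5
Drop 4: L rot1 at col 3 lands with bottom-row=5; cleared 0 line(s) (total 0); column heights now [3 4 4 8 6], max=8
Drop 5: J rot2 at col 2 lands with bottom-row=7; cleared 0 line(s) (total 0); column heights now [3 4 9 9 9], max=9
Drop 6: O rot1 at col 0 lands with bottom-row=4; cleared 0 line(s) (total 0); column heights now [6 6 9 9 9], max=9

Answer: 6 6 9 9 9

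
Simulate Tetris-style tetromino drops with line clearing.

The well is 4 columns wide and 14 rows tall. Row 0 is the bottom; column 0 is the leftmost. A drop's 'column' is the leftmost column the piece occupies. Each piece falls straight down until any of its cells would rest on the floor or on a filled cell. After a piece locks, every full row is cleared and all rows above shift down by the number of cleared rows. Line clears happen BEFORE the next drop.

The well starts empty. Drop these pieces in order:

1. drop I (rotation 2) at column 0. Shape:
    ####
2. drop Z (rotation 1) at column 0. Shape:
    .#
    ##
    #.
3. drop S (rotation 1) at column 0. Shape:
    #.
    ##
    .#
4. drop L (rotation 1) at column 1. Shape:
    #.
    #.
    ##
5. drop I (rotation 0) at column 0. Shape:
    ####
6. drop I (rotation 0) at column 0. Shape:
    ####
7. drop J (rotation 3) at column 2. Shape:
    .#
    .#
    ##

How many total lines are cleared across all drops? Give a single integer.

Answer: 3

Derivation:
Drop 1: I rot2 at col 0 lands with bottom-row=0; cleared 1 line(s) (total 1); column heights now [0 0 0 0], max=0
Drop 2: Z rot1 at col 0 lands with bottom-row=0; cleared 0 line(s) (total 1); column heights now [2 3 0 0], max=3
Drop 3: S rot1 at col 0 lands with bottom-row=3; cleared 0 line(s) (total 1); column heights now [6 5 0 0], max=6
Drop 4: L rot1 at col 1 lands with bottom-row=5; cleared 0 line(s) (total 1); column heights now [6 8 6 0], max=8
Drop 5: I rot0 at col 0 lands with bottom-row=8; cleared 1 line(s) (total 2); column heights now [6 8 6 0], max=8
Drop 6: I rot0 at col 0 lands with bottom-row=8; cleared 1 line(s) (total 3); column heights now [6 8 6 0], max=8
Drop 7: J rot3 at col 2 lands with bottom-row=6; cleared 0 line(s) (total 3); column heights now [6 8 7 9], max=9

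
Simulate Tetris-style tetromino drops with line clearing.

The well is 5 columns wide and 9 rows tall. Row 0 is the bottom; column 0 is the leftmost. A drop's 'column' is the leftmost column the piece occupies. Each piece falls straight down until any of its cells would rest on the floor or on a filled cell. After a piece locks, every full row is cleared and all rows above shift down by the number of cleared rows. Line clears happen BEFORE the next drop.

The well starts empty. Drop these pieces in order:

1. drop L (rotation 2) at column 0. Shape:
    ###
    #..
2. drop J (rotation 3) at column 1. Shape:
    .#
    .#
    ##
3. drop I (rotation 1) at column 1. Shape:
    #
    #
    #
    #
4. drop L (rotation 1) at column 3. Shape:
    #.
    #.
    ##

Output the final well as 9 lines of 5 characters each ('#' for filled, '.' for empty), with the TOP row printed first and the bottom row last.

Drop 1: L rot2 at col 0 lands with bottom-row=0; cleared 0 line(s) (total 0); column heights now [2 2 2 0 0], max=2
Drop 2: J rot3 at col 1 lands with bottom-row=2; cleared 0 line(s) (total 0); column heights now [2 3 5 0 0], max=5
Drop 3: I rot1 at col 1 lands with bottom-row=3; cleared 0 line(s) (total 0); column heights now [2 7 5 0 0], max=7
Drop 4: L rot1 at col 3 lands with bottom-row=0; cleared 0 line(s) (total 0); column heights now [2 7 5 3 1], max=7

Answer: .....
.....
.#...
.#...
.##..
.##..
.###.
####.
#..##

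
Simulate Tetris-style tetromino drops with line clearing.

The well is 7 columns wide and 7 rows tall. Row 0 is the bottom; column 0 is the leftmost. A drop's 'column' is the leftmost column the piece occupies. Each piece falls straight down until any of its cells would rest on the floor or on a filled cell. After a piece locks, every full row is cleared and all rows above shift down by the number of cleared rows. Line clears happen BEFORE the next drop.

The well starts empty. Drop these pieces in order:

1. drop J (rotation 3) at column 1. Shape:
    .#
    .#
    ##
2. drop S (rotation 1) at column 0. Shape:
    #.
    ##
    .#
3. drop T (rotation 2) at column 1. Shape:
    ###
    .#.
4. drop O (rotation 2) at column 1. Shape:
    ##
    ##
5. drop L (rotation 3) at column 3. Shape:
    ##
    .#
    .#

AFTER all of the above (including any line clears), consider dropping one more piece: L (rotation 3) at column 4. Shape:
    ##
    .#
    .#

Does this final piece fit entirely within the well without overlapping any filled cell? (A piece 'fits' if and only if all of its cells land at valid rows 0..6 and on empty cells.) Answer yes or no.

Answer: yes

Derivation:
Drop 1: J rot3 at col 1 lands with bottom-row=0; cleared 0 line(s) (total 0); column heights now [0 1 3 0 0 0 0], max=3
Drop 2: S rot1 at col 0 lands with bottom-row=1; cleared 0 line(s) (total 0); column heights now [4 3 3 0 0 0 0], max=4
Drop 3: T rot2 at col 1 lands with bottom-row=3; cleared 0 line(s) (total 0); column heights now [4 5 5 5 0 0 0], max=5
Drop 4: O rot2 at col 1 lands with bottom-row=5; cleared 0 line(s) (total 0); column heights now [4 7 7 5 0 0 0], max=7
Drop 5: L rot3 at col 3 lands with bottom-row=3; cleared 0 line(s) (total 0); column heights now [4 7 7 6 6 0 0], max=7
Test piece L rot3 at col 4 (width 2): heights before test = [4 7 7 6 6 0 0]; fits = True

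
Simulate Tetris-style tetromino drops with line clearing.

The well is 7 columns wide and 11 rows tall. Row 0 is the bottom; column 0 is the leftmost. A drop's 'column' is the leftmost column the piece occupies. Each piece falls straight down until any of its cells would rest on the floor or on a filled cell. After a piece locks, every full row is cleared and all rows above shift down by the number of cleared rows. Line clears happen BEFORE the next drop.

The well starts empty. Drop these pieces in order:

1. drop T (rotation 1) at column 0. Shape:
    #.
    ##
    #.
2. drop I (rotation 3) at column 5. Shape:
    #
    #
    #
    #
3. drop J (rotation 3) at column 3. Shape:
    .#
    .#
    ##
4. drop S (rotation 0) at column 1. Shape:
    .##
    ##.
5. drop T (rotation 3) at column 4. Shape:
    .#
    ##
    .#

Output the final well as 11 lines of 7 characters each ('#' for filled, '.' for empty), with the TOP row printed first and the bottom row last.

Answer: .......
.......
.......
.......
.....#.
....##.
.....#.
..##.#.
###.##.
##..##.
#..###.

Derivation:
Drop 1: T rot1 at col 0 lands with bottom-row=0; cleared 0 line(s) (total 0); column heights now [3 2 0 0 0 0 0], max=3
Drop 2: I rot3 at col 5 lands with bottom-row=0; cleared 0 line(s) (total 0); column heights now [3 2 0 0 0 4 0], max=4
Drop 3: J rot3 at col 3 lands with bottom-row=0; cleared 0 line(s) (total 0); column heights now [3 2 0 1 3 4 0], max=4
Drop 4: S rot0 at col 1 lands with bottom-row=2; cleared 0 line(s) (total 0); column heights now [3 3 4 4 3 4 0], max=4
Drop 5: T rot3 at col 4 lands with bottom-row=4; cleared 0 line(s) (total 0); column heights now [3 3 4 4 6 7 0], max=7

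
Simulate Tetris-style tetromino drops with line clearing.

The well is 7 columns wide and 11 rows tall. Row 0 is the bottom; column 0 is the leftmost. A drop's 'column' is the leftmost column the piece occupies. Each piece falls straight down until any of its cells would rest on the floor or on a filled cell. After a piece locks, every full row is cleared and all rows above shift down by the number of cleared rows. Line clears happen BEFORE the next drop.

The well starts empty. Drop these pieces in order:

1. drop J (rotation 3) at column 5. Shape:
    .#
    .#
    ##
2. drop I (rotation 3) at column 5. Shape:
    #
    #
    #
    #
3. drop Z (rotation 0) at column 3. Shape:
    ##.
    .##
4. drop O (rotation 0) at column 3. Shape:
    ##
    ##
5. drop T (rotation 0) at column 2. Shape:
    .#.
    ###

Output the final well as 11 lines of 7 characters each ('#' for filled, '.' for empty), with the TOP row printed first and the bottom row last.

Answer: ...#...
..###..
...##..
...##..
...##..
....##.
.....#.
.....#.
.....##
.....##
.....##

Derivation:
Drop 1: J rot3 at col 5 lands with bottom-row=0; cleared 0 line(s) (total 0); column heights now [0 0 0 0 0 1 3], max=3
Drop 2: I rot3 at col 5 lands with bottom-row=1; cleared 0 line(s) (total 0); column heights now [0 0 0 0 0 5 3], max=5
Drop 3: Z rot0 at col 3 lands with bottom-row=5; cleared 0 line(s) (total 0); column heights now [0 0 0 7 7 6 3], max=7
Drop 4: O rot0 at col 3 lands with bottom-row=7; cleared 0 line(s) (total 0); column heights now [0 0 0 9 9 6 3], max=9
Drop 5: T rot0 at col 2 lands with bottom-row=9; cleared 0 line(s) (total 0); column heights now [0 0 10 11 10 6 3], max=11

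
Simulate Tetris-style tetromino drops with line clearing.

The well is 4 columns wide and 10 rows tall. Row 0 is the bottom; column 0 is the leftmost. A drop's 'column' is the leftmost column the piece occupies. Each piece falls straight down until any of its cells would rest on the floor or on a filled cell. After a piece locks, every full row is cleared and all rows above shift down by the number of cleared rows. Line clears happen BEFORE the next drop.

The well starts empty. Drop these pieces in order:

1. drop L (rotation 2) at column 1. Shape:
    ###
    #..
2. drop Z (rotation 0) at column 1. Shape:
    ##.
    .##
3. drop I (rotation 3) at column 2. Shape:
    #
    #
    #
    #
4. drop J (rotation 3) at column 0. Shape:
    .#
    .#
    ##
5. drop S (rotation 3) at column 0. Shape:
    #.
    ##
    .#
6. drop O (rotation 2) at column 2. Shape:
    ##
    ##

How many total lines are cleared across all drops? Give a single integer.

Drop 1: L rot2 at col 1 lands with bottom-row=0; cleared 0 line(s) (total 0); column heights now [0 2 2 2], max=2
Drop 2: Z rot0 at col 1 lands with bottom-row=2; cleared 0 line(s) (total 0); column heights now [0 4 4 3], max=4
Drop 3: I rot3 at col 2 lands with bottom-row=4; cleared 0 line(s) (total 0); column heights now [0 4 8 3], max=8
Drop 4: J rot3 at col 0 lands with bottom-row=4; cleared 0 line(s) (total 0); column heights now [5 7 8 3], max=8
Drop 5: S rot3 at col 0 lands with bottom-row=7; cleared 0 line(s) (total 0); column heights now [10 9 8 3], max=10
Drop 6: O rot2 at col 2 lands with bottom-row=8; cleared 1 line(s) (total 1); column heights now [9 8 9 9], max=9

Answer: 1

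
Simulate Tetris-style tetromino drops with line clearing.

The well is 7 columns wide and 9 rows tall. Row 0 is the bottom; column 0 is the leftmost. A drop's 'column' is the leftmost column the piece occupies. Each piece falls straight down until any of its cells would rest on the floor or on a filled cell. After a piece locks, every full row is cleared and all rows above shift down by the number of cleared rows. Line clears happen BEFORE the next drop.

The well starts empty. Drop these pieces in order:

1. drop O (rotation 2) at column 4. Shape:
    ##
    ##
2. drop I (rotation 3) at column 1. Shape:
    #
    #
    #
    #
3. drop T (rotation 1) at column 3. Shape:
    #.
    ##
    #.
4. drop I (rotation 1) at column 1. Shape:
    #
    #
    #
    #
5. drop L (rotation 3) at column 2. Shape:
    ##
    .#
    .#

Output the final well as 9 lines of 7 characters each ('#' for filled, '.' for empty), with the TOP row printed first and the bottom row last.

Answer: .......
.#.....
.###...
.#.#...
.#.#...
.#.#...
.#.##..
.#.###.
.#..##.

Derivation:
Drop 1: O rot2 at col 4 lands with bottom-row=0; cleared 0 line(s) (total 0); column heights now [0 0 0 0 2 2 0], max=2
Drop 2: I rot3 at col 1 lands with bottom-row=0; cleared 0 line(s) (total 0); column heights now [0 4 0 0 2 2 0], max=4
Drop 3: T rot1 at col 3 lands with bottom-row=1; cleared 0 line(s) (total 0); column heights now [0 4 0 4 3 2 0], max=4
Drop 4: I rot1 at col 1 lands with bottom-row=4; cleared 0 line(s) (total 0); column heights now [0 8 0 4 3 2 0], max=8
Drop 5: L rot3 at col 2 lands with bottom-row=4; cleared 0 line(s) (total 0); column heights now [0 8 7 7 3 2 0], max=8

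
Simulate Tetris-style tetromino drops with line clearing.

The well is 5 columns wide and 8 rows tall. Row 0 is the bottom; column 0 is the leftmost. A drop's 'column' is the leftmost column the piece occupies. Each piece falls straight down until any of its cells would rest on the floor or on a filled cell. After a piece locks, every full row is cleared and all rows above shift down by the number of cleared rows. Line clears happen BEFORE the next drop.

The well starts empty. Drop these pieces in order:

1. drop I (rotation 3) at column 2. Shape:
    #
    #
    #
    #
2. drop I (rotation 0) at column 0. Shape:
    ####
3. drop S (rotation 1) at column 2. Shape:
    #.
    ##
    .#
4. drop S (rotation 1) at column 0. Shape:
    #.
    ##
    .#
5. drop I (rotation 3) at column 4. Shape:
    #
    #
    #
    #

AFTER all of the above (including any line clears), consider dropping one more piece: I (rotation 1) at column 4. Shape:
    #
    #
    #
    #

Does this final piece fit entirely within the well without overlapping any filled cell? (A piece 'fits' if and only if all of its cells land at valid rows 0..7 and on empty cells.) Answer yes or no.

Answer: yes

Derivation:
Drop 1: I rot3 at col 2 lands with bottom-row=0; cleared 0 line(s) (total 0); column heights now [0 0 4 0 0], max=4
Drop 2: I rot0 at col 0 lands with bottom-row=4; cleared 0 line(s) (total 0); column heights now [5 5 5 5 0], max=5
Drop 3: S rot1 at col 2 lands with bottom-row=5; cleared 0 line(s) (total 0); column heights now [5 5 8 7 0], max=8
Drop 4: S rot1 at col 0 lands with bottom-row=5; cleared 0 line(s) (total 0); column heights now [8 7 8 7 0], max=8
Drop 5: I rot3 at col 4 lands with bottom-row=0; cleared 0 line(s) (total 0); column heights now [8 7 8 7 4], max=8
Test piece I rot1 at col 4 (width 1): heights before test = [8 7 8 7 4]; fits = True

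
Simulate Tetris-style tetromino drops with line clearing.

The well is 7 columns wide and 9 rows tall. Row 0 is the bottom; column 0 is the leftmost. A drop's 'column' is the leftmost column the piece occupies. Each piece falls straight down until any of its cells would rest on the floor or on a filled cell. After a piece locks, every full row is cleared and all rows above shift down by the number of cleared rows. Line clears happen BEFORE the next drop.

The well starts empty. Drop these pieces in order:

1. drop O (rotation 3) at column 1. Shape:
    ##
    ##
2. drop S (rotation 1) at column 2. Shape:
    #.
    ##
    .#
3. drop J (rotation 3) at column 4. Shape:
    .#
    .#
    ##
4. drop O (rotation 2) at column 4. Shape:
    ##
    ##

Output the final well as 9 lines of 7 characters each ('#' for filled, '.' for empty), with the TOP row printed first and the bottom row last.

Drop 1: O rot3 at col 1 lands with bottom-row=0; cleared 0 line(s) (total 0); column heights now [0 2 2 0 0 0 0], max=2
Drop 2: S rot1 at col 2 lands with bottom-row=1; cleared 0 line(s) (total 0); column heights now [0 2 4 3 0 0 0], max=4
Drop 3: J rot3 at col 4 lands with bottom-row=0; cleared 0 line(s) (total 0); column heights now [0 2 4 3 1 3 0], max=4
Drop 4: O rot2 at col 4 lands with bottom-row=3; cleared 0 line(s) (total 0); column heights now [0 2 4 3 5 5 0], max=5

Answer: .......
.......
.......
.......
....##.
..#.##.
..##.#.
.###.#.
.##.##.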